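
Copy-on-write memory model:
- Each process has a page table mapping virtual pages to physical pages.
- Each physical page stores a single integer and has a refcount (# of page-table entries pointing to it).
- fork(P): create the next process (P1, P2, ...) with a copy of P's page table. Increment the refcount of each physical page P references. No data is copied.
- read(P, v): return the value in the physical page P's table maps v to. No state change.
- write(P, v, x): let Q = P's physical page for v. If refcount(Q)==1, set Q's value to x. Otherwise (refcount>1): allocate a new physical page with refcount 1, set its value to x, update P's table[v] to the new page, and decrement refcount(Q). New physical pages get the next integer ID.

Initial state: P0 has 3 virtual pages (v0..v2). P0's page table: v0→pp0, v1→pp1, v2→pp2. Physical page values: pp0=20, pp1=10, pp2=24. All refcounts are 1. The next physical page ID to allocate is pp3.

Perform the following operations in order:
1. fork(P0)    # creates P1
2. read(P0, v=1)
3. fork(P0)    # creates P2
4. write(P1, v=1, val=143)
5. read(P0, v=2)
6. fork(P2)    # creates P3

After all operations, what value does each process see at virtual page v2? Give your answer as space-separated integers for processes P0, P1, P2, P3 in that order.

Answer: 24 24 24 24

Derivation:
Op 1: fork(P0) -> P1. 3 ppages; refcounts: pp0:2 pp1:2 pp2:2
Op 2: read(P0, v1) -> 10. No state change.
Op 3: fork(P0) -> P2. 3 ppages; refcounts: pp0:3 pp1:3 pp2:3
Op 4: write(P1, v1, 143). refcount(pp1)=3>1 -> COPY to pp3. 4 ppages; refcounts: pp0:3 pp1:2 pp2:3 pp3:1
Op 5: read(P0, v2) -> 24. No state change.
Op 6: fork(P2) -> P3. 4 ppages; refcounts: pp0:4 pp1:3 pp2:4 pp3:1
P0: v2 -> pp2 = 24
P1: v2 -> pp2 = 24
P2: v2 -> pp2 = 24
P3: v2 -> pp2 = 24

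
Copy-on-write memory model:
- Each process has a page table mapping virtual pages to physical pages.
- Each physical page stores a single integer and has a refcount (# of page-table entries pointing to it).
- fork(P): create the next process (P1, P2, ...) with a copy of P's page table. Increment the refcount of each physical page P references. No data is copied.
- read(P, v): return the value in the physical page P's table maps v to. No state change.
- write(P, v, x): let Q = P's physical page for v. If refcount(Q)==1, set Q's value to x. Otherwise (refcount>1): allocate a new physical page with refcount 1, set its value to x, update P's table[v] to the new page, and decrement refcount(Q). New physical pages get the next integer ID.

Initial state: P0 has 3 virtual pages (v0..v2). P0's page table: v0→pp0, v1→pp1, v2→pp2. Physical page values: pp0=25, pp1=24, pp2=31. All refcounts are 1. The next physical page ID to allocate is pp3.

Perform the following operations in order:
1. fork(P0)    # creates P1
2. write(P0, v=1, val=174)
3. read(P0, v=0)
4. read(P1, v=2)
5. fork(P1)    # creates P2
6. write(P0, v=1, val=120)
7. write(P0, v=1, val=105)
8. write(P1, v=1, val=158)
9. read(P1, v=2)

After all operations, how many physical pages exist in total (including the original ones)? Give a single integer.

Op 1: fork(P0) -> P1. 3 ppages; refcounts: pp0:2 pp1:2 pp2:2
Op 2: write(P0, v1, 174). refcount(pp1)=2>1 -> COPY to pp3. 4 ppages; refcounts: pp0:2 pp1:1 pp2:2 pp3:1
Op 3: read(P0, v0) -> 25. No state change.
Op 4: read(P1, v2) -> 31. No state change.
Op 5: fork(P1) -> P2. 4 ppages; refcounts: pp0:3 pp1:2 pp2:3 pp3:1
Op 6: write(P0, v1, 120). refcount(pp3)=1 -> write in place. 4 ppages; refcounts: pp0:3 pp1:2 pp2:3 pp3:1
Op 7: write(P0, v1, 105). refcount(pp3)=1 -> write in place. 4 ppages; refcounts: pp0:3 pp1:2 pp2:3 pp3:1
Op 8: write(P1, v1, 158). refcount(pp1)=2>1 -> COPY to pp4. 5 ppages; refcounts: pp0:3 pp1:1 pp2:3 pp3:1 pp4:1
Op 9: read(P1, v2) -> 31. No state change.

Answer: 5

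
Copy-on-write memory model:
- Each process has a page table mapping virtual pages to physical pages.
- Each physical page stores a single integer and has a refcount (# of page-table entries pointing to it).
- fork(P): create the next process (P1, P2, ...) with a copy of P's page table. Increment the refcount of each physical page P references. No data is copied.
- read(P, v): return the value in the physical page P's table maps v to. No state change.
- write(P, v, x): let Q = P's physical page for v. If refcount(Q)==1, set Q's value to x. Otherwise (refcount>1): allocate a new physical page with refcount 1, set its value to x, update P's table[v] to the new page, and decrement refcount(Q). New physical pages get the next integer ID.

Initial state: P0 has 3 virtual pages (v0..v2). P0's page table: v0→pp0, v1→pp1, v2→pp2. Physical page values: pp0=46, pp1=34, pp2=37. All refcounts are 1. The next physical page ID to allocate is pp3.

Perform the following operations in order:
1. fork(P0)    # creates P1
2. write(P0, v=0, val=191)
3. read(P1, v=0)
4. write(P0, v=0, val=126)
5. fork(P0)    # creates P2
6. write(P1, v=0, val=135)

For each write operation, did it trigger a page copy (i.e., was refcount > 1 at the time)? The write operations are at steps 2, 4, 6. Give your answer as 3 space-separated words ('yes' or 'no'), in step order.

Op 1: fork(P0) -> P1. 3 ppages; refcounts: pp0:2 pp1:2 pp2:2
Op 2: write(P0, v0, 191). refcount(pp0)=2>1 -> COPY to pp3. 4 ppages; refcounts: pp0:1 pp1:2 pp2:2 pp3:1
Op 3: read(P1, v0) -> 46. No state change.
Op 4: write(P0, v0, 126). refcount(pp3)=1 -> write in place. 4 ppages; refcounts: pp0:1 pp1:2 pp2:2 pp3:1
Op 5: fork(P0) -> P2. 4 ppages; refcounts: pp0:1 pp1:3 pp2:3 pp3:2
Op 6: write(P1, v0, 135). refcount(pp0)=1 -> write in place. 4 ppages; refcounts: pp0:1 pp1:3 pp2:3 pp3:2

yes no no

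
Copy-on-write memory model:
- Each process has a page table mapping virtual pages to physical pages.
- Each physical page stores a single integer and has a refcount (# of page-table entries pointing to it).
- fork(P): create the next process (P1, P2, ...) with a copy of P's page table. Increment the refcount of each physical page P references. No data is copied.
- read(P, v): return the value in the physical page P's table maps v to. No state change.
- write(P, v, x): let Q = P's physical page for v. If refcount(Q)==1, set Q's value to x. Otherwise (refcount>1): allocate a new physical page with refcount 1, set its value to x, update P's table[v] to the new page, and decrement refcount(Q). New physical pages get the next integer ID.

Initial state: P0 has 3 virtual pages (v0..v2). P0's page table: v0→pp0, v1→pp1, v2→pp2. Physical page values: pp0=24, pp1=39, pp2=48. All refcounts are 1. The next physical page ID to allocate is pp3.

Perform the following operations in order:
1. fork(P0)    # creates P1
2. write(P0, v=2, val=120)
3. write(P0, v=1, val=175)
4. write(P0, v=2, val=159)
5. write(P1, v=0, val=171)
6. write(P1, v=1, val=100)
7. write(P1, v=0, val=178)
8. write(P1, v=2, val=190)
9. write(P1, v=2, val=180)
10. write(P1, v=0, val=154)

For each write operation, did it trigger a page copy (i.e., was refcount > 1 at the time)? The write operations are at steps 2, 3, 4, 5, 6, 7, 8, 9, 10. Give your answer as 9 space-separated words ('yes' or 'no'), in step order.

Op 1: fork(P0) -> P1. 3 ppages; refcounts: pp0:2 pp1:2 pp2:2
Op 2: write(P0, v2, 120). refcount(pp2)=2>1 -> COPY to pp3. 4 ppages; refcounts: pp0:2 pp1:2 pp2:1 pp3:1
Op 3: write(P0, v1, 175). refcount(pp1)=2>1 -> COPY to pp4. 5 ppages; refcounts: pp0:2 pp1:1 pp2:1 pp3:1 pp4:1
Op 4: write(P0, v2, 159). refcount(pp3)=1 -> write in place. 5 ppages; refcounts: pp0:2 pp1:1 pp2:1 pp3:1 pp4:1
Op 5: write(P1, v0, 171). refcount(pp0)=2>1 -> COPY to pp5. 6 ppages; refcounts: pp0:1 pp1:1 pp2:1 pp3:1 pp4:1 pp5:1
Op 6: write(P1, v1, 100). refcount(pp1)=1 -> write in place. 6 ppages; refcounts: pp0:1 pp1:1 pp2:1 pp3:1 pp4:1 pp5:1
Op 7: write(P1, v0, 178). refcount(pp5)=1 -> write in place. 6 ppages; refcounts: pp0:1 pp1:1 pp2:1 pp3:1 pp4:1 pp5:1
Op 8: write(P1, v2, 190). refcount(pp2)=1 -> write in place. 6 ppages; refcounts: pp0:1 pp1:1 pp2:1 pp3:1 pp4:1 pp5:1
Op 9: write(P1, v2, 180). refcount(pp2)=1 -> write in place. 6 ppages; refcounts: pp0:1 pp1:1 pp2:1 pp3:1 pp4:1 pp5:1
Op 10: write(P1, v0, 154). refcount(pp5)=1 -> write in place. 6 ppages; refcounts: pp0:1 pp1:1 pp2:1 pp3:1 pp4:1 pp5:1

yes yes no yes no no no no no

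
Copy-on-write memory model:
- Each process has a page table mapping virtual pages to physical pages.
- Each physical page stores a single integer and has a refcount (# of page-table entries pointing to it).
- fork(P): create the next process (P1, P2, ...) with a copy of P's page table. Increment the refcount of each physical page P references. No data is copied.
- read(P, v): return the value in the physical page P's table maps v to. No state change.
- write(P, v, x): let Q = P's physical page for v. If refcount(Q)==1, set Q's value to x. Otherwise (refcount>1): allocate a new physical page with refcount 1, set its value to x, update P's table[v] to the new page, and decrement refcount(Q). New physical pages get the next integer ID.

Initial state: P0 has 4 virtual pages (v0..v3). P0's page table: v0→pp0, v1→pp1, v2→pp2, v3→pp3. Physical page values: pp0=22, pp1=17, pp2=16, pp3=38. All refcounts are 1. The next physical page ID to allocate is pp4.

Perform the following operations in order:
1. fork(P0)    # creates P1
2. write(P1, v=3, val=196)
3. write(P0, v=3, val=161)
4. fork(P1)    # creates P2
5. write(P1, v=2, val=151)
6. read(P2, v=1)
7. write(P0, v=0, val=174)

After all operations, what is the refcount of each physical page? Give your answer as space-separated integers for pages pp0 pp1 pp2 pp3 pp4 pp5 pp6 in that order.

Op 1: fork(P0) -> P1. 4 ppages; refcounts: pp0:2 pp1:2 pp2:2 pp3:2
Op 2: write(P1, v3, 196). refcount(pp3)=2>1 -> COPY to pp4. 5 ppages; refcounts: pp0:2 pp1:2 pp2:2 pp3:1 pp4:1
Op 3: write(P0, v3, 161). refcount(pp3)=1 -> write in place. 5 ppages; refcounts: pp0:2 pp1:2 pp2:2 pp3:1 pp4:1
Op 4: fork(P1) -> P2. 5 ppages; refcounts: pp0:3 pp1:3 pp2:3 pp3:1 pp4:2
Op 5: write(P1, v2, 151). refcount(pp2)=3>1 -> COPY to pp5. 6 ppages; refcounts: pp0:3 pp1:3 pp2:2 pp3:1 pp4:2 pp5:1
Op 6: read(P2, v1) -> 17. No state change.
Op 7: write(P0, v0, 174). refcount(pp0)=3>1 -> COPY to pp6. 7 ppages; refcounts: pp0:2 pp1:3 pp2:2 pp3:1 pp4:2 pp5:1 pp6:1

Answer: 2 3 2 1 2 1 1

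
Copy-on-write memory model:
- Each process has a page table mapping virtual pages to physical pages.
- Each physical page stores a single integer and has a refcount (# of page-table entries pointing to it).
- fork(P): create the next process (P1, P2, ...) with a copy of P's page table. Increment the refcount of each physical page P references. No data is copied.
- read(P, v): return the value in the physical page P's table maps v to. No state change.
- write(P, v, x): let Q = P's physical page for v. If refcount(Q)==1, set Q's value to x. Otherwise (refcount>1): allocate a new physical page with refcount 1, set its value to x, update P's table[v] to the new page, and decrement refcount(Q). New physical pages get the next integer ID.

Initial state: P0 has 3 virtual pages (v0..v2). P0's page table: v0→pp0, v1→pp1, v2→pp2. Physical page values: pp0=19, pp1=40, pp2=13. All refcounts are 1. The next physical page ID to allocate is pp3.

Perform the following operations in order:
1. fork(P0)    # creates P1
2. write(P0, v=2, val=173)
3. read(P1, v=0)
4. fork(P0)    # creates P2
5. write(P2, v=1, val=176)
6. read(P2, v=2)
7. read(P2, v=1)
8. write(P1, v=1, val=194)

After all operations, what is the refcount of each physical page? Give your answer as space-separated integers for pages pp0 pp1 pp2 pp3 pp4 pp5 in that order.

Op 1: fork(P0) -> P1. 3 ppages; refcounts: pp0:2 pp1:2 pp2:2
Op 2: write(P0, v2, 173). refcount(pp2)=2>1 -> COPY to pp3. 4 ppages; refcounts: pp0:2 pp1:2 pp2:1 pp3:1
Op 3: read(P1, v0) -> 19. No state change.
Op 4: fork(P0) -> P2. 4 ppages; refcounts: pp0:3 pp1:3 pp2:1 pp3:2
Op 5: write(P2, v1, 176). refcount(pp1)=3>1 -> COPY to pp4. 5 ppages; refcounts: pp0:3 pp1:2 pp2:1 pp3:2 pp4:1
Op 6: read(P2, v2) -> 173. No state change.
Op 7: read(P2, v1) -> 176. No state change.
Op 8: write(P1, v1, 194). refcount(pp1)=2>1 -> COPY to pp5. 6 ppages; refcounts: pp0:3 pp1:1 pp2:1 pp3:2 pp4:1 pp5:1

Answer: 3 1 1 2 1 1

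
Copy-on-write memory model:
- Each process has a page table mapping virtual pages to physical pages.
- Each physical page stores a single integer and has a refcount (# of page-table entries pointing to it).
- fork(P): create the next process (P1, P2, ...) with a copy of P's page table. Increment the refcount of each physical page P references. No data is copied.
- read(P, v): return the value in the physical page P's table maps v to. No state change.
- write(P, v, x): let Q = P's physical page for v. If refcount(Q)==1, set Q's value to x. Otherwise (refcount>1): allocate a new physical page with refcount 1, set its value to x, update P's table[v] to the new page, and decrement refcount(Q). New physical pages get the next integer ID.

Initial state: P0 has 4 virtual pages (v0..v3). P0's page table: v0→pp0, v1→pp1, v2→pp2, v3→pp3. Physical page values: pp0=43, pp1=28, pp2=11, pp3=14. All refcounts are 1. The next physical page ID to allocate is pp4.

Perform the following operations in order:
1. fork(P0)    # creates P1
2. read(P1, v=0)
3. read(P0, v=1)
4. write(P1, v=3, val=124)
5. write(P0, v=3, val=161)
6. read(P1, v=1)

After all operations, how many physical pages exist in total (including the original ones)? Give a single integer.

Op 1: fork(P0) -> P1. 4 ppages; refcounts: pp0:2 pp1:2 pp2:2 pp3:2
Op 2: read(P1, v0) -> 43. No state change.
Op 3: read(P0, v1) -> 28. No state change.
Op 4: write(P1, v3, 124). refcount(pp3)=2>1 -> COPY to pp4. 5 ppages; refcounts: pp0:2 pp1:2 pp2:2 pp3:1 pp4:1
Op 5: write(P0, v3, 161). refcount(pp3)=1 -> write in place. 5 ppages; refcounts: pp0:2 pp1:2 pp2:2 pp3:1 pp4:1
Op 6: read(P1, v1) -> 28. No state change.

Answer: 5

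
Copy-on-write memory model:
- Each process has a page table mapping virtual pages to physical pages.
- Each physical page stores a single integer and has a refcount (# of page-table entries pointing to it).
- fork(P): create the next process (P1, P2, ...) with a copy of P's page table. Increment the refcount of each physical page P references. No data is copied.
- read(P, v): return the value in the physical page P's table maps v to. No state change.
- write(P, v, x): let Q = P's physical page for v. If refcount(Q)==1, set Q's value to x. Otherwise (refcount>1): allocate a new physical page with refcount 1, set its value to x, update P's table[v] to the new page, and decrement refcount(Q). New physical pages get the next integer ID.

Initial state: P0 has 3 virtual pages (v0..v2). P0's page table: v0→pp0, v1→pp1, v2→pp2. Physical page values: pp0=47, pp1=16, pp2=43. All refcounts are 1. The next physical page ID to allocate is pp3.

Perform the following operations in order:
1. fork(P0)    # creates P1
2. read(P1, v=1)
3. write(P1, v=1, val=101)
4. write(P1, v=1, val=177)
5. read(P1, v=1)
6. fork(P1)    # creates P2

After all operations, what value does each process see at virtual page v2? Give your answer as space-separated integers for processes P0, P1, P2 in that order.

Answer: 43 43 43

Derivation:
Op 1: fork(P0) -> P1. 3 ppages; refcounts: pp0:2 pp1:2 pp2:2
Op 2: read(P1, v1) -> 16. No state change.
Op 3: write(P1, v1, 101). refcount(pp1)=2>1 -> COPY to pp3. 4 ppages; refcounts: pp0:2 pp1:1 pp2:2 pp3:1
Op 4: write(P1, v1, 177). refcount(pp3)=1 -> write in place. 4 ppages; refcounts: pp0:2 pp1:1 pp2:2 pp3:1
Op 5: read(P1, v1) -> 177. No state change.
Op 6: fork(P1) -> P2. 4 ppages; refcounts: pp0:3 pp1:1 pp2:3 pp3:2
P0: v2 -> pp2 = 43
P1: v2 -> pp2 = 43
P2: v2 -> pp2 = 43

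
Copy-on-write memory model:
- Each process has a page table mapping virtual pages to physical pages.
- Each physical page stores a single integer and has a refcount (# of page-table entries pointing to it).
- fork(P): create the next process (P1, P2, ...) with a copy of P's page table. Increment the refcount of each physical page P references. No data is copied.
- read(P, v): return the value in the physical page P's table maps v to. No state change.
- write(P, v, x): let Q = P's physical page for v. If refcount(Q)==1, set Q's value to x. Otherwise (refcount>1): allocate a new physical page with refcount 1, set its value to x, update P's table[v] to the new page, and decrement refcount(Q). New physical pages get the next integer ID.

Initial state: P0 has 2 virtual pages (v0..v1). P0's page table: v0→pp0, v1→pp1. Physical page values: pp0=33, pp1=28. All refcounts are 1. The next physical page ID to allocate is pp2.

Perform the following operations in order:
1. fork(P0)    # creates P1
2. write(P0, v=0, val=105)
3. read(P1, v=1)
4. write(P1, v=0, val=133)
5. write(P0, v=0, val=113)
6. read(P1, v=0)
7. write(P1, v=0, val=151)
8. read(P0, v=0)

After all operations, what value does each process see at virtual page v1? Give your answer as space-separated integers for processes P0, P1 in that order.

Answer: 28 28

Derivation:
Op 1: fork(P0) -> P1. 2 ppages; refcounts: pp0:2 pp1:2
Op 2: write(P0, v0, 105). refcount(pp0)=2>1 -> COPY to pp2. 3 ppages; refcounts: pp0:1 pp1:2 pp2:1
Op 3: read(P1, v1) -> 28. No state change.
Op 4: write(P1, v0, 133). refcount(pp0)=1 -> write in place. 3 ppages; refcounts: pp0:1 pp1:2 pp2:1
Op 5: write(P0, v0, 113). refcount(pp2)=1 -> write in place. 3 ppages; refcounts: pp0:1 pp1:2 pp2:1
Op 6: read(P1, v0) -> 133. No state change.
Op 7: write(P1, v0, 151). refcount(pp0)=1 -> write in place. 3 ppages; refcounts: pp0:1 pp1:2 pp2:1
Op 8: read(P0, v0) -> 113. No state change.
P0: v1 -> pp1 = 28
P1: v1 -> pp1 = 28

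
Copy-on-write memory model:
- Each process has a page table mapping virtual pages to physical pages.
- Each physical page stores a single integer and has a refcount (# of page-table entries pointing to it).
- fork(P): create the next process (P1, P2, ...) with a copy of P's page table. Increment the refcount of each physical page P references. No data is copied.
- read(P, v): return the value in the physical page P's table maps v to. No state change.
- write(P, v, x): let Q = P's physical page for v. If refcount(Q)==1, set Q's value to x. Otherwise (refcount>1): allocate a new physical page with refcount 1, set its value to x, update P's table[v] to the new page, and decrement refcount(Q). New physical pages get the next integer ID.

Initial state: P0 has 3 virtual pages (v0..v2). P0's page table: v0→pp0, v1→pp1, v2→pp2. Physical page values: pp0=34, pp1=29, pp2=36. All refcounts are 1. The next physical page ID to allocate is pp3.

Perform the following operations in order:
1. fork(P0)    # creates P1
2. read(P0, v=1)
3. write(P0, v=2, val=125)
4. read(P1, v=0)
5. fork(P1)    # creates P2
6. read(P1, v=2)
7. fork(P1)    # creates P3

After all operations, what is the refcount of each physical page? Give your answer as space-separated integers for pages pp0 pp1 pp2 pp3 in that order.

Answer: 4 4 3 1

Derivation:
Op 1: fork(P0) -> P1. 3 ppages; refcounts: pp0:2 pp1:2 pp2:2
Op 2: read(P0, v1) -> 29. No state change.
Op 3: write(P0, v2, 125). refcount(pp2)=2>1 -> COPY to pp3. 4 ppages; refcounts: pp0:2 pp1:2 pp2:1 pp3:1
Op 4: read(P1, v0) -> 34. No state change.
Op 5: fork(P1) -> P2. 4 ppages; refcounts: pp0:3 pp1:3 pp2:2 pp3:1
Op 6: read(P1, v2) -> 36. No state change.
Op 7: fork(P1) -> P3. 4 ppages; refcounts: pp0:4 pp1:4 pp2:3 pp3:1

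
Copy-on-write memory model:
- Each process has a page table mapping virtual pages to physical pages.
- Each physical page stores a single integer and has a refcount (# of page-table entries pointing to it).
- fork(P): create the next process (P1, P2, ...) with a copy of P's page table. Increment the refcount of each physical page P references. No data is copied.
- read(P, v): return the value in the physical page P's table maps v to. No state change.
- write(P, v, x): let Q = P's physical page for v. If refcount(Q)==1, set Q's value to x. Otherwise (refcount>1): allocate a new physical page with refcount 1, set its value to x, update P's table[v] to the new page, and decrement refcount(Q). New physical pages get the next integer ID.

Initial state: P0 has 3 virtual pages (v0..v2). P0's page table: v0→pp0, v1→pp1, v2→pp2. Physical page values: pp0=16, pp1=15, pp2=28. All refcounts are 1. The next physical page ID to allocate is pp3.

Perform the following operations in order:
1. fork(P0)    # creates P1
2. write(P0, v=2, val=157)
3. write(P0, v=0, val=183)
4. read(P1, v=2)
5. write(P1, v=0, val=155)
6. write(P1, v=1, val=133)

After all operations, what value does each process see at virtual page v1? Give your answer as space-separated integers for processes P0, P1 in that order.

Answer: 15 133

Derivation:
Op 1: fork(P0) -> P1. 3 ppages; refcounts: pp0:2 pp1:2 pp2:2
Op 2: write(P0, v2, 157). refcount(pp2)=2>1 -> COPY to pp3. 4 ppages; refcounts: pp0:2 pp1:2 pp2:1 pp3:1
Op 3: write(P0, v0, 183). refcount(pp0)=2>1 -> COPY to pp4. 5 ppages; refcounts: pp0:1 pp1:2 pp2:1 pp3:1 pp4:1
Op 4: read(P1, v2) -> 28. No state change.
Op 5: write(P1, v0, 155). refcount(pp0)=1 -> write in place. 5 ppages; refcounts: pp0:1 pp1:2 pp2:1 pp3:1 pp4:1
Op 6: write(P1, v1, 133). refcount(pp1)=2>1 -> COPY to pp5. 6 ppages; refcounts: pp0:1 pp1:1 pp2:1 pp3:1 pp4:1 pp5:1
P0: v1 -> pp1 = 15
P1: v1 -> pp5 = 133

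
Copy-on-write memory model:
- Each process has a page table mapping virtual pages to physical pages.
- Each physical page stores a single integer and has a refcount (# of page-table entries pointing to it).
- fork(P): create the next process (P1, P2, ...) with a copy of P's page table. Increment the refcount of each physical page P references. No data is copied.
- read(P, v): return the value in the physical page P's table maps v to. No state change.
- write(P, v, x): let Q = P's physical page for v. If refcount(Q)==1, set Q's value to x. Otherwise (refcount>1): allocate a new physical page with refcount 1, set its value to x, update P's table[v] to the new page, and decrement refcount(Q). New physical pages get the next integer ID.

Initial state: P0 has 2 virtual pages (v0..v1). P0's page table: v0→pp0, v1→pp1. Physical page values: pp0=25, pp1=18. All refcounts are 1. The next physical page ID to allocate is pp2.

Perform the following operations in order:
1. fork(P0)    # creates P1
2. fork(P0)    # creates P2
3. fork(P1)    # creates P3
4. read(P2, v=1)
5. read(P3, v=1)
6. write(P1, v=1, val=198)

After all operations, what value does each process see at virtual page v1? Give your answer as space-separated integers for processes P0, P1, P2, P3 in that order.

Answer: 18 198 18 18

Derivation:
Op 1: fork(P0) -> P1. 2 ppages; refcounts: pp0:2 pp1:2
Op 2: fork(P0) -> P2. 2 ppages; refcounts: pp0:3 pp1:3
Op 3: fork(P1) -> P3. 2 ppages; refcounts: pp0:4 pp1:4
Op 4: read(P2, v1) -> 18. No state change.
Op 5: read(P3, v1) -> 18. No state change.
Op 6: write(P1, v1, 198). refcount(pp1)=4>1 -> COPY to pp2. 3 ppages; refcounts: pp0:4 pp1:3 pp2:1
P0: v1 -> pp1 = 18
P1: v1 -> pp2 = 198
P2: v1 -> pp1 = 18
P3: v1 -> pp1 = 18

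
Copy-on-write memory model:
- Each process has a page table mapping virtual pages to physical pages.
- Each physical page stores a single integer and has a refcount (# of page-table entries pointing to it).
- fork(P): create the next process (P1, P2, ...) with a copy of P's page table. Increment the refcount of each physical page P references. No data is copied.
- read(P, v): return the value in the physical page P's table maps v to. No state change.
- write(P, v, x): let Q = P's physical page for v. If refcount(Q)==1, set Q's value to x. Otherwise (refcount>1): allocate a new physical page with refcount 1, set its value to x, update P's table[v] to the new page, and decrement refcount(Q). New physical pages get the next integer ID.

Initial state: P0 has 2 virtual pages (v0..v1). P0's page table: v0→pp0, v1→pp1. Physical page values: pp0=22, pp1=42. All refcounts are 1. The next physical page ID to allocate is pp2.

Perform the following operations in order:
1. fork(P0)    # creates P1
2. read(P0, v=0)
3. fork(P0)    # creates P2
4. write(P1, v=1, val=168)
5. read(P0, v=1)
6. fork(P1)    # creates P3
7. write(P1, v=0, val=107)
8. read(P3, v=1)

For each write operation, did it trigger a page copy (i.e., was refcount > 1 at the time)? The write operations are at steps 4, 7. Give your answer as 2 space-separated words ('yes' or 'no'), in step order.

Op 1: fork(P0) -> P1. 2 ppages; refcounts: pp0:2 pp1:2
Op 2: read(P0, v0) -> 22. No state change.
Op 3: fork(P0) -> P2. 2 ppages; refcounts: pp0:3 pp1:3
Op 4: write(P1, v1, 168). refcount(pp1)=3>1 -> COPY to pp2. 3 ppages; refcounts: pp0:3 pp1:2 pp2:1
Op 5: read(P0, v1) -> 42. No state change.
Op 6: fork(P1) -> P3. 3 ppages; refcounts: pp0:4 pp1:2 pp2:2
Op 7: write(P1, v0, 107). refcount(pp0)=4>1 -> COPY to pp3. 4 ppages; refcounts: pp0:3 pp1:2 pp2:2 pp3:1
Op 8: read(P3, v1) -> 168. No state change.

yes yes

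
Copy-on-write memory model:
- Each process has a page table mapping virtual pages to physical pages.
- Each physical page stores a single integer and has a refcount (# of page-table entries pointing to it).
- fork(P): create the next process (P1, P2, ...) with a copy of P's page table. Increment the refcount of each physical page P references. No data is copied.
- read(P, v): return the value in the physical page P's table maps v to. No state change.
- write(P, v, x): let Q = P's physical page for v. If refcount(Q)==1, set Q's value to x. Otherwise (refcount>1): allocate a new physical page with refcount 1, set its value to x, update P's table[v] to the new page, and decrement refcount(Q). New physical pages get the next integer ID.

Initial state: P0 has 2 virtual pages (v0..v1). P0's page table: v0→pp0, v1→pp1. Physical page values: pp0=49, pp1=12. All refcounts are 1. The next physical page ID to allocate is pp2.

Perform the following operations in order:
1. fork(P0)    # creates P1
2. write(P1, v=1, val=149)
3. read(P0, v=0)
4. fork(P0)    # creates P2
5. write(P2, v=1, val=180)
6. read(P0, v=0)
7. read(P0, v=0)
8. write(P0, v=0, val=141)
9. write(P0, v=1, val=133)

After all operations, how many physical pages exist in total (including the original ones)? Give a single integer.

Answer: 5

Derivation:
Op 1: fork(P0) -> P1. 2 ppages; refcounts: pp0:2 pp1:2
Op 2: write(P1, v1, 149). refcount(pp1)=2>1 -> COPY to pp2. 3 ppages; refcounts: pp0:2 pp1:1 pp2:1
Op 3: read(P0, v0) -> 49. No state change.
Op 4: fork(P0) -> P2. 3 ppages; refcounts: pp0:3 pp1:2 pp2:1
Op 5: write(P2, v1, 180). refcount(pp1)=2>1 -> COPY to pp3. 4 ppages; refcounts: pp0:3 pp1:1 pp2:1 pp3:1
Op 6: read(P0, v0) -> 49. No state change.
Op 7: read(P0, v0) -> 49. No state change.
Op 8: write(P0, v0, 141). refcount(pp0)=3>1 -> COPY to pp4. 5 ppages; refcounts: pp0:2 pp1:1 pp2:1 pp3:1 pp4:1
Op 9: write(P0, v1, 133). refcount(pp1)=1 -> write in place. 5 ppages; refcounts: pp0:2 pp1:1 pp2:1 pp3:1 pp4:1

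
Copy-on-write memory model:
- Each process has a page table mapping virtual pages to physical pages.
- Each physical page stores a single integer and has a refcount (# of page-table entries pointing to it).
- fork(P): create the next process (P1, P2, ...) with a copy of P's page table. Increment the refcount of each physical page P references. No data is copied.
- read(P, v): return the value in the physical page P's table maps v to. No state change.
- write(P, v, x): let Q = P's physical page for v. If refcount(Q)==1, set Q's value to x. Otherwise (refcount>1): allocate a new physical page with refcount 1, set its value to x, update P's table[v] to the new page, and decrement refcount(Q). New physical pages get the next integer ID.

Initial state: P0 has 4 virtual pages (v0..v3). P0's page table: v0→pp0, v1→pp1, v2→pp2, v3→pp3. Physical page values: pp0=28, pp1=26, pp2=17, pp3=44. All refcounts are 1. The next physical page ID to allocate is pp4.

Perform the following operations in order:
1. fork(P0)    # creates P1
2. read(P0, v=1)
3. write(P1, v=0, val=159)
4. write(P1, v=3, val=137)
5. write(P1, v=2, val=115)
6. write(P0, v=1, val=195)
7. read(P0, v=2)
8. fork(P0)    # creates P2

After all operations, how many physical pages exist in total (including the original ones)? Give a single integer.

Answer: 8

Derivation:
Op 1: fork(P0) -> P1. 4 ppages; refcounts: pp0:2 pp1:2 pp2:2 pp3:2
Op 2: read(P0, v1) -> 26. No state change.
Op 3: write(P1, v0, 159). refcount(pp0)=2>1 -> COPY to pp4. 5 ppages; refcounts: pp0:1 pp1:2 pp2:2 pp3:2 pp4:1
Op 4: write(P1, v3, 137). refcount(pp3)=2>1 -> COPY to pp5. 6 ppages; refcounts: pp0:1 pp1:2 pp2:2 pp3:1 pp4:1 pp5:1
Op 5: write(P1, v2, 115). refcount(pp2)=2>1 -> COPY to pp6. 7 ppages; refcounts: pp0:1 pp1:2 pp2:1 pp3:1 pp4:1 pp5:1 pp6:1
Op 6: write(P0, v1, 195). refcount(pp1)=2>1 -> COPY to pp7. 8 ppages; refcounts: pp0:1 pp1:1 pp2:1 pp3:1 pp4:1 pp5:1 pp6:1 pp7:1
Op 7: read(P0, v2) -> 17. No state change.
Op 8: fork(P0) -> P2. 8 ppages; refcounts: pp0:2 pp1:1 pp2:2 pp3:2 pp4:1 pp5:1 pp6:1 pp7:2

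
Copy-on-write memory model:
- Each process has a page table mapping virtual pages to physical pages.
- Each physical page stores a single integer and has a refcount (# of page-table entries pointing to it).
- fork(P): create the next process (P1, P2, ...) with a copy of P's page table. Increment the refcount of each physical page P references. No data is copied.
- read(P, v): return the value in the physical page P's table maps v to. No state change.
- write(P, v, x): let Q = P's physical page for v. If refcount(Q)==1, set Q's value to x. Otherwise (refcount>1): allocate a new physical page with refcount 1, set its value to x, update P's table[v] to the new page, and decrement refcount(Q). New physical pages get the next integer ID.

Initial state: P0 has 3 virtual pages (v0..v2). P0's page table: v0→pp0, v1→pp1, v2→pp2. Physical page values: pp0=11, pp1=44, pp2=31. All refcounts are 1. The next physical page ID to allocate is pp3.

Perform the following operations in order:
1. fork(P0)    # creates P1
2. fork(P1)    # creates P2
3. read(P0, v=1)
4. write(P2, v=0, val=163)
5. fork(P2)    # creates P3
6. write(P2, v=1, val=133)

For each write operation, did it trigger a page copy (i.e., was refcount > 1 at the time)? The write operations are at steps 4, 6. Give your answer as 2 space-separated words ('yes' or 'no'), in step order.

Op 1: fork(P0) -> P1. 3 ppages; refcounts: pp0:2 pp1:2 pp2:2
Op 2: fork(P1) -> P2. 3 ppages; refcounts: pp0:3 pp1:3 pp2:3
Op 3: read(P0, v1) -> 44. No state change.
Op 4: write(P2, v0, 163). refcount(pp0)=3>1 -> COPY to pp3. 4 ppages; refcounts: pp0:2 pp1:3 pp2:3 pp3:1
Op 5: fork(P2) -> P3. 4 ppages; refcounts: pp0:2 pp1:4 pp2:4 pp3:2
Op 6: write(P2, v1, 133). refcount(pp1)=4>1 -> COPY to pp4. 5 ppages; refcounts: pp0:2 pp1:3 pp2:4 pp3:2 pp4:1

yes yes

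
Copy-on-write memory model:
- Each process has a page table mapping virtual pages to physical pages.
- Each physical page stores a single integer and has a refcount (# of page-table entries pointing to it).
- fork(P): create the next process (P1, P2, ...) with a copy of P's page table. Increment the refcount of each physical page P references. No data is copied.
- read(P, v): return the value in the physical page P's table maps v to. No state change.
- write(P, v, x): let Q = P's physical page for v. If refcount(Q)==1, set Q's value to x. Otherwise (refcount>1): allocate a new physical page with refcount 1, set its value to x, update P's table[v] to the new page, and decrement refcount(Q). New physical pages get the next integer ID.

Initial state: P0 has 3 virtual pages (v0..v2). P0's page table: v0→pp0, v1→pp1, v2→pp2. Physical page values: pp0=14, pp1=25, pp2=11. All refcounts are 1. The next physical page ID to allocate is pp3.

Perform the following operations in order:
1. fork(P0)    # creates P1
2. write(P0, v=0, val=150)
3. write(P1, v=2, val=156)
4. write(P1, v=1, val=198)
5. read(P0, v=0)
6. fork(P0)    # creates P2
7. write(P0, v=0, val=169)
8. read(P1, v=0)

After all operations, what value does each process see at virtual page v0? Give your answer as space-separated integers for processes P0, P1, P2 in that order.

Answer: 169 14 150

Derivation:
Op 1: fork(P0) -> P1. 3 ppages; refcounts: pp0:2 pp1:2 pp2:2
Op 2: write(P0, v0, 150). refcount(pp0)=2>1 -> COPY to pp3. 4 ppages; refcounts: pp0:1 pp1:2 pp2:2 pp3:1
Op 3: write(P1, v2, 156). refcount(pp2)=2>1 -> COPY to pp4. 5 ppages; refcounts: pp0:1 pp1:2 pp2:1 pp3:1 pp4:1
Op 4: write(P1, v1, 198). refcount(pp1)=2>1 -> COPY to pp5. 6 ppages; refcounts: pp0:1 pp1:1 pp2:1 pp3:1 pp4:1 pp5:1
Op 5: read(P0, v0) -> 150. No state change.
Op 6: fork(P0) -> P2. 6 ppages; refcounts: pp0:1 pp1:2 pp2:2 pp3:2 pp4:1 pp5:1
Op 7: write(P0, v0, 169). refcount(pp3)=2>1 -> COPY to pp6. 7 ppages; refcounts: pp0:1 pp1:2 pp2:2 pp3:1 pp4:1 pp5:1 pp6:1
Op 8: read(P1, v0) -> 14. No state change.
P0: v0 -> pp6 = 169
P1: v0 -> pp0 = 14
P2: v0 -> pp3 = 150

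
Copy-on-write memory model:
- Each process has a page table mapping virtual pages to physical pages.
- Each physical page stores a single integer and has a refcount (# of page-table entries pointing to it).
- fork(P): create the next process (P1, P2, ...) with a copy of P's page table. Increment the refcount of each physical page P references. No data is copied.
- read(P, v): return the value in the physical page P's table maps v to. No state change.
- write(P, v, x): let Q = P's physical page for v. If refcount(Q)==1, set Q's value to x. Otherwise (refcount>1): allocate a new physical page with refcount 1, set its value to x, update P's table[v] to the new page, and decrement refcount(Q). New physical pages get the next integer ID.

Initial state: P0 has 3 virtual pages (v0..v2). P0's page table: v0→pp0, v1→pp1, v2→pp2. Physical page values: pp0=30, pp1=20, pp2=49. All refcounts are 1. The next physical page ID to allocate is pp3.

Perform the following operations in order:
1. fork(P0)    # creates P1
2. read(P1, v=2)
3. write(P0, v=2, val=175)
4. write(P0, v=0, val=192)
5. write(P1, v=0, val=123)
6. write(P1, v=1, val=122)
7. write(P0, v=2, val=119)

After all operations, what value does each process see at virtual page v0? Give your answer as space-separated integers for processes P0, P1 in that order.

Op 1: fork(P0) -> P1. 3 ppages; refcounts: pp0:2 pp1:2 pp2:2
Op 2: read(P1, v2) -> 49. No state change.
Op 3: write(P0, v2, 175). refcount(pp2)=2>1 -> COPY to pp3. 4 ppages; refcounts: pp0:2 pp1:2 pp2:1 pp3:1
Op 4: write(P0, v0, 192). refcount(pp0)=2>1 -> COPY to pp4. 5 ppages; refcounts: pp0:1 pp1:2 pp2:1 pp3:1 pp4:1
Op 5: write(P1, v0, 123). refcount(pp0)=1 -> write in place. 5 ppages; refcounts: pp0:1 pp1:2 pp2:1 pp3:1 pp4:1
Op 6: write(P1, v1, 122). refcount(pp1)=2>1 -> COPY to pp5. 6 ppages; refcounts: pp0:1 pp1:1 pp2:1 pp3:1 pp4:1 pp5:1
Op 7: write(P0, v2, 119). refcount(pp3)=1 -> write in place. 6 ppages; refcounts: pp0:1 pp1:1 pp2:1 pp3:1 pp4:1 pp5:1
P0: v0 -> pp4 = 192
P1: v0 -> pp0 = 123

Answer: 192 123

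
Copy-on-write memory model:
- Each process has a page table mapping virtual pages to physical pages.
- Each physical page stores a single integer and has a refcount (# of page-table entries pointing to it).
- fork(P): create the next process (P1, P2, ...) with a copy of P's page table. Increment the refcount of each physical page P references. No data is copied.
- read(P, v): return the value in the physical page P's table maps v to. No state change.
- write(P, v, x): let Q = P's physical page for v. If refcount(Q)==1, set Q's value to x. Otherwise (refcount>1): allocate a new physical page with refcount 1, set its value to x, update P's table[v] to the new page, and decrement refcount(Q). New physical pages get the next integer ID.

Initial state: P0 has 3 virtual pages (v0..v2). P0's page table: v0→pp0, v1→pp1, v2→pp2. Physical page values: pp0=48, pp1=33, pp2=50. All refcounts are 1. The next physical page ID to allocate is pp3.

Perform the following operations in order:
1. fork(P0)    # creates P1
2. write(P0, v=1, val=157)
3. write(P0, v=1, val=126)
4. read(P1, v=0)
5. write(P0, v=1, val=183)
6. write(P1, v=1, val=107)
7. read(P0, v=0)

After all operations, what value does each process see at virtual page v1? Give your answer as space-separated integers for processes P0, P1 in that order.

Op 1: fork(P0) -> P1. 3 ppages; refcounts: pp0:2 pp1:2 pp2:2
Op 2: write(P0, v1, 157). refcount(pp1)=2>1 -> COPY to pp3. 4 ppages; refcounts: pp0:2 pp1:1 pp2:2 pp3:1
Op 3: write(P0, v1, 126). refcount(pp3)=1 -> write in place. 4 ppages; refcounts: pp0:2 pp1:1 pp2:2 pp3:1
Op 4: read(P1, v0) -> 48. No state change.
Op 5: write(P0, v1, 183). refcount(pp3)=1 -> write in place. 4 ppages; refcounts: pp0:2 pp1:1 pp2:2 pp3:1
Op 6: write(P1, v1, 107). refcount(pp1)=1 -> write in place. 4 ppages; refcounts: pp0:2 pp1:1 pp2:2 pp3:1
Op 7: read(P0, v0) -> 48. No state change.
P0: v1 -> pp3 = 183
P1: v1 -> pp1 = 107

Answer: 183 107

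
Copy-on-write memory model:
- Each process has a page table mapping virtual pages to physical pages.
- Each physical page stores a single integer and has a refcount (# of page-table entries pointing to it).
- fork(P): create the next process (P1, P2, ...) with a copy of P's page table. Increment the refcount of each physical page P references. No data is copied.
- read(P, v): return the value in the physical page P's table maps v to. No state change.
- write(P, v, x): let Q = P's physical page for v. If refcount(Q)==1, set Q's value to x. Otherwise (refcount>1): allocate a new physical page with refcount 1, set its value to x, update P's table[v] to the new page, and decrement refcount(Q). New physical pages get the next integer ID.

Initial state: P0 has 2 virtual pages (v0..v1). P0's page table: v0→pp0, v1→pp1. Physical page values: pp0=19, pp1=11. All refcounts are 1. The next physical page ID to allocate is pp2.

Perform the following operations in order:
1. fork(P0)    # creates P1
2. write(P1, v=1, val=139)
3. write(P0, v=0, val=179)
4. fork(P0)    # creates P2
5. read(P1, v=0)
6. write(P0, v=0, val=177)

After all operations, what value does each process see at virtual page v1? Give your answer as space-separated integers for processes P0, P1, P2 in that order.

Answer: 11 139 11

Derivation:
Op 1: fork(P0) -> P1. 2 ppages; refcounts: pp0:2 pp1:2
Op 2: write(P1, v1, 139). refcount(pp1)=2>1 -> COPY to pp2. 3 ppages; refcounts: pp0:2 pp1:1 pp2:1
Op 3: write(P0, v0, 179). refcount(pp0)=2>1 -> COPY to pp3. 4 ppages; refcounts: pp0:1 pp1:1 pp2:1 pp3:1
Op 4: fork(P0) -> P2. 4 ppages; refcounts: pp0:1 pp1:2 pp2:1 pp3:2
Op 5: read(P1, v0) -> 19. No state change.
Op 6: write(P0, v0, 177). refcount(pp3)=2>1 -> COPY to pp4. 5 ppages; refcounts: pp0:1 pp1:2 pp2:1 pp3:1 pp4:1
P0: v1 -> pp1 = 11
P1: v1 -> pp2 = 139
P2: v1 -> pp1 = 11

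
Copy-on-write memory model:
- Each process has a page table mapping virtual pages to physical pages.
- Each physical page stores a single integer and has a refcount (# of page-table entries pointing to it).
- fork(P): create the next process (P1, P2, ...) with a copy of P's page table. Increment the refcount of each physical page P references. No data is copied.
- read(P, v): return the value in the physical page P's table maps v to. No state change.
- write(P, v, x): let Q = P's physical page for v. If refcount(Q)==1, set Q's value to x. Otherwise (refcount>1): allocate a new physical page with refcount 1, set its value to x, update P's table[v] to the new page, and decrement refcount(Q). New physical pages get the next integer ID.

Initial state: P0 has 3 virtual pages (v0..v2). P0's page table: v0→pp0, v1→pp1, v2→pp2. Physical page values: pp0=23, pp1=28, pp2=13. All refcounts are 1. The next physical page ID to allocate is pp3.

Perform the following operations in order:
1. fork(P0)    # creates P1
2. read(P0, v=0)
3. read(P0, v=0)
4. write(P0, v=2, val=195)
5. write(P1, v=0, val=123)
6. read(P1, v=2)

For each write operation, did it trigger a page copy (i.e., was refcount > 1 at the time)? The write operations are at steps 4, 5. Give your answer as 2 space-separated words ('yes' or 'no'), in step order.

Op 1: fork(P0) -> P1. 3 ppages; refcounts: pp0:2 pp1:2 pp2:2
Op 2: read(P0, v0) -> 23. No state change.
Op 3: read(P0, v0) -> 23. No state change.
Op 4: write(P0, v2, 195). refcount(pp2)=2>1 -> COPY to pp3. 4 ppages; refcounts: pp0:2 pp1:2 pp2:1 pp3:1
Op 5: write(P1, v0, 123). refcount(pp0)=2>1 -> COPY to pp4. 5 ppages; refcounts: pp0:1 pp1:2 pp2:1 pp3:1 pp4:1
Op 6: read(P1, v2) -> 13. No state change.

yes yes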